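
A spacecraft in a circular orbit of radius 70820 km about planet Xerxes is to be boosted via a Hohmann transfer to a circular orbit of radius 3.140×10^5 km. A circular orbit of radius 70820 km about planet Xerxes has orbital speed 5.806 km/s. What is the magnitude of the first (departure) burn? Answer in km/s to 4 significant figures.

From the circular-orbit relation v² = μ/r at r = 70820 km: μ = v²r = (5.806)² × 70820 = 2.38732×10^6 km³/s².
Transfer-ellipse semi-major axis a_t = (r₁ + r₂)/2 = (70820 + 3.140×10^5)/2 = 1.9241×10^5 km.
On the circular orbit at r = 70820 km, v_c = √(μ/r) = 5.806 km/s.
Vis-viva on the transfer ellipse at r = 70820 km gives v_t = √[μ(2/r − 1/a_t)] = 7.417 km/s.
Δv₁ = |v_t − v_c| = |7.417 − 5.806| = 1.611 km/s.

Δv₁ = 1.611 km/s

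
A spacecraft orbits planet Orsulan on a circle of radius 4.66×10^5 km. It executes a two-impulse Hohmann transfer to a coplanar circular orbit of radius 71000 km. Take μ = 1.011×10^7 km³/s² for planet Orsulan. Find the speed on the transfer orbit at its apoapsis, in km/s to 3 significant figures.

v = 2.40 km/s

The Hohmann ellipse has a_t = (r₁ + r₂)/2 = 2.685×10^5 km.
At apoapsis, r = 4.660×10^5 km.
Vis-viva: v = √[μ(2/r − 1/a_t)] = √[1.011×10^7 × (2/4.660×10^5 − 1/2.685×10^5)] = 2.395 km/s.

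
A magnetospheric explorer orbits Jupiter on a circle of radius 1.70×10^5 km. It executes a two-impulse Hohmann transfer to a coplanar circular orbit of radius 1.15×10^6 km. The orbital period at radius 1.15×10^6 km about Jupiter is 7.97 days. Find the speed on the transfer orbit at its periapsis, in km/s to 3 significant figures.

From Kepler's third law T² = 4π²r³/μ at r = 1.15×10^6 km, T = 7.97 days = 7.97 × 86400 s = 6.88608×10^5 s: μ = 4π²r³/T² = 1.26622×10^8 km³/s².
Transfer-ellipse semi-major axis a_t = (r₁ + r₂)/2 = (1.700×10^5 + 1.150×10^6)/2 = 6.600×10^5 km.
The periapsis of the transfer ellipse is at r = 1.700×10^5 km.
Applying v² = μ(2/r − 1/a_t): v = 36.03 km/s.

v = 36.0 km/s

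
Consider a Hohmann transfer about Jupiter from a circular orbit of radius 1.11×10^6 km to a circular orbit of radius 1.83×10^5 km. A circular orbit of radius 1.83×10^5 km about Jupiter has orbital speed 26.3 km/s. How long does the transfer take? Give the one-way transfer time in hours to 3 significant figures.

From the circular-orbit relation v² = μ/r at r = 1.83×10^5 km: μ = v²r = (26.3)² × 1.83×10^5 = 1.26579×10^8 km³/s².
The Hohmann ellipse has a_t = (r₁ + r₂)/2 = 6.465×10^5 km.
Transfer time t = π√(a_t³/μ) = π√((6.465×10^5)³ / 1.26579×10^8) = 1.452×10^5 s.
Converting: 1.452×10^5 s ÷ 3600 s/hour = 40.3 hours.

t = 40.3 hours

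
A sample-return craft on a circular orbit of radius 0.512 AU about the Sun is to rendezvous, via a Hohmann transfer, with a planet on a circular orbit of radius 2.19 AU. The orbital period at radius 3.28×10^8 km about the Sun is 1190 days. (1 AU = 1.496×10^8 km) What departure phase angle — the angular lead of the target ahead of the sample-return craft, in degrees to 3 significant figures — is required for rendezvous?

From Kepler's third law T² = 4π²r³/μ at r = 3.28×10^8 km, T = 1190 days = 1190 × 86400 s = 1.02816×10^8 s: μ = 4π²r³/T² = 1.31783×10^11 km³/s².
In km: r₁ = 0.512 × 1.496×10^8 = 7.65952×10^7 km; r₂ = 2.19 × 1.496×10^8 = 3.27624×10^8 km.
The Hohmann ellipse has a_t = (r₁ + r₂)/2 = 2.021096×10^8 km.
Transfer time t = π√(a_t³/μ) = 2.48657×10^7 s.
The target's mean motion on its circular orbit is ω₂ = √(μ/r₂³) = 6.12162×10^-8 rad/s.
Angle swept by the target during transfer: ω₂·t = 1.52218 rad = 87.21°.
The sample-return craft traverses 180° on the transfer ellipse, so the target must lead by 180° − 87.21° = 92.8°.

φ = 92.8°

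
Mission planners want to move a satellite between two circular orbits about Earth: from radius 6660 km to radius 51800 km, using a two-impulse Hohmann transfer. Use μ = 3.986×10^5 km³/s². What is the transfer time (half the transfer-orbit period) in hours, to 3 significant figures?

Semi-major axis of the transfer orbit: a_t = (6660 + 51800)/2 = 29230 km.
By Kepler's third law the transfer-orbit period is T = 2π√(a_t³/μ), so t = T/2 = 24870 s.
Converting: 24870 s ÷ 3600 s/hour = 6.91 hours.

t = 6.91 hours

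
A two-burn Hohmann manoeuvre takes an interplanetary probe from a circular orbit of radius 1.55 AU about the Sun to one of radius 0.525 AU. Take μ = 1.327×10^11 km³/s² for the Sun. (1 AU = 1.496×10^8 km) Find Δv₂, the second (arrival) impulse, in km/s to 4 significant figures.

Δv₂ = 9.137 km/s

In km: r₁ = 1.55 × 1.496×10^8 = 2.3188×10^8 km; r₂ = 0.525 × 1.496×10^8 = 7.854×10^7 km.
Transfer-ellipse semi-major axis a_t = (r₁ + r₂)/2 = (2.3188×10^8 + 7.854×10^7)/2 = 1.5521×10^8 km.
On the circular orbit at r = 7.854×10^7 km, v_c = √(μ/r) = 41.1046 km/s.
Transfer-orbit speed at the same r (vis-viva, a = a_t): v_t = √[μ(2/r − 1/a_t)] = 50.2414 km/s.
Δv₂ = |v_t − v_c| = |50.2414 − 41.1046| = 9.137 km/s.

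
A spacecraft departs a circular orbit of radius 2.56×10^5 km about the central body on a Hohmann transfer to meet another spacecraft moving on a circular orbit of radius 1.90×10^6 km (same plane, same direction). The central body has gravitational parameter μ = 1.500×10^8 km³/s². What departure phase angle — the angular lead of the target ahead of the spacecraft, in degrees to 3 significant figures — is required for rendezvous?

Semi-major axis of the transfer orbit: a_t = (2.560×10^5 + 1.900×10^6)/2 = 1.078×10^6 km.
The half-period of the transfer ellipse is t = π√(a_t³/μ) = 2.8710×10^5 s.
Target angular speed ω₂ = √(μ/r₂³) = 4.6764×10^-6 rad/s.
Angle swept by the target during transfer: ω₂·t = 1.3426 rad = 76.93°.
The spacecraft traverses 180° on the transfer ellipse, so the target must lead by 180° − 76.93° = 103°.

φ = 103°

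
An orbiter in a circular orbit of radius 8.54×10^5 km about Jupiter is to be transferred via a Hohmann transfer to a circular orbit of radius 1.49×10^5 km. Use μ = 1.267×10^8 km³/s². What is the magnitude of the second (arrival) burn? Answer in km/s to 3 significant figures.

Δv₂ = 8.89 km/s

Transfer-ellipse semi-major axis a_t = (r₁ + r₂)/2 = (8.540×10^5 + 1.490×10^5)/2 = 5.015×10^5 km.
On the circular orbit at r = 1.490×10^5 km, v_c = √(μ/r) = 29.161 km/s.
Transfer-orbit speed at the same r (vis-viva, a = a_t): v_t = √[μ(2/r − 1/a_t)] = 38.053 km/s.
Δv₂ = |v_t − v_c| = |38.053 − 29.161| = 8.892 km/s.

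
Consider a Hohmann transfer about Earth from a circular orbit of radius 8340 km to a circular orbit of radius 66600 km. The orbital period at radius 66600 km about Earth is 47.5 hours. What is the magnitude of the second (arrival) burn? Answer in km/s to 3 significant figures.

Δv₂ = 1.29 km/s

From Kepler's third law T² = 4π²r³/μ at r = 66600 km, T = 47.5 hours = 47.5 × 3600 s = 1.710×10^5 s: μ = 4π²r³/T² = 3.98832×10^5 km³/s².
Semi-major axis of the transfer orbit: a_t = (8340 + 66600)/2 = 37470 km.
On the circular orbit at r = 66600 km, v_c = √(μ/r) = 2.4471 km/s.
Transfer-orbit speed at the same r (vis-viva, a = a_t): v_t = √[μ(2/r − 1/a_t)] = 1.1545 km/s.
Δv₂ = |v_t − v_c| = |1.1545 − 2.4471| = 1.293 km/s.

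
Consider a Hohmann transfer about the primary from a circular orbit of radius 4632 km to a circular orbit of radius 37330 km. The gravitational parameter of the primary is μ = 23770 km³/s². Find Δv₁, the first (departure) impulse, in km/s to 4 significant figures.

Δv₁ = 0.7563 km/s

Semi-major axis of the transfer orbit: a_t = (4632 + 37330)/2 = 20981 km.
Circular speed at r = 4632 km: v_c = √(μ/r) = 2.26532 km/s.
Vis-viva on the transfer ellipse at r = 4632 km gives v_t = √[μ(2/r − 1/a_t)] = 3.02166 km/s.
Δv₁ = |v_t − v_c| = |3.02166 − 2.26532| = 0.7563 km/s.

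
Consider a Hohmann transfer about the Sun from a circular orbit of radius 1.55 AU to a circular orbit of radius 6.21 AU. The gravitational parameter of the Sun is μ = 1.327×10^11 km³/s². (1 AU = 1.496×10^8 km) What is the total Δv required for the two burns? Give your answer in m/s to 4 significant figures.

Δv = 10740 m/s

In km: r₁ = 1.55 × 1.496×10^8 = 2.3188×10^8 km; r₂ = 6.21 × 1.496×10^8 = 9.29016×10^8 km.
Transfer-ellipse semi-major axis a_t = (r₁ + r₂)/2 = (2.3188×10^8 + 9.29016×10^8)/2 = 5.80448×10^8 km.
Circular speed at r₁: v₁ = √(μ/r₁) = √(1.327×10^11/2.3188×10^8) = 23.9223 km/s.
Transfer-orbit speed at r₁ (v² = μ(2/r − 1/a)): v_p = √[μ(2/r₁ − 1/a_t)] = 30.2645 km/s.
First burn Δv₁ = |v_p − v₁| = 6.342 km/s.
Circular speed at r₂: v₂ = √(μ/r₂) = 11.952 km/s.
Transfer-orbit speed at r₂: v_a = √[μ(2/r₂ − 1/a_t)] = 7.5539 km/s.
Second burn Δv₂ = |v₂ − v_a| = 4.398 km/s.
Δv = Δv₁ + Δv₂ = 6.342 + 4.398 = 10.74 km/s.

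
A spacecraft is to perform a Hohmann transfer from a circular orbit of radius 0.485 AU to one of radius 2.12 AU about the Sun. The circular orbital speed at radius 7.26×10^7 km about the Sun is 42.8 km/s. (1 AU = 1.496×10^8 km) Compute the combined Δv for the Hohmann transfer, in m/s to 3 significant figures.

Δv = 19800 m/s

From the circular-orbit relation v² = μ/r at r = 7.26×10^7 km: μ = v²r = (42.8)² × 7.26×10^7 = 1.32992×10^11 km³/s².
In km: r₁ = 0.485 × 1.496×10^8 = 7.2556×10^7 km; r₂ = 2.12 × 1.496×10^8 = 3.17152×10^8 km.
Transfer-ellipse semi-major axis a_t = (r₁ + r₂)/2 = (7.2556×10^7 + 3.17152×10^8)/2 = 1.94854×10^8 km.
At r₁ the circular-orbit speed is v₁ = √(μ/r₁) = 42.81 km/s.
On the transfer ellipse at r₁, v² = μ(2/r − 1/a) gives v_p = √[μ(2/r₁ − 1/a_t)] = 54.62 km/s.
First burn Δv₁ = |v_p − v₁| = 11.81 km/s.
Circular speed at r₂: v₂ = √(μ/r₂) = 20.478 km/s.
Transfer-orbit speed at r₂: v_a = √[μ(2/r₂ − 1/a_t)] = 12.496 km/s.
Second burn Δv₂ = |v₂ − v_a| = 7.982 km/s.
Δv = Δv₁ + Δv₂ = 11.81 + 7.982 = 19.79 km/s.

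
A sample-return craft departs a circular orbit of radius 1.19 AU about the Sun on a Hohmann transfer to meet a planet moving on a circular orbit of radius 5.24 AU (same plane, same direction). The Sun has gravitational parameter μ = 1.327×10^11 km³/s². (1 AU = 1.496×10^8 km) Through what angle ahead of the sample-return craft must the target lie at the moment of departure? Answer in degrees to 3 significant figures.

φ = 93.5°

In km: r₁ = 1.19 × 1.496×10^8 = 1.78024×10^8 km; r₂ = 5.24 × 1.496×10^8 = 7.83904×10^8 km.
Semi-major axis of the transfer orbit: a_t = (1.78024×10^8 + 7.83904×10^8)/2 = 4.80964×10^8 km.
The half-period of the transfer ellipse is t = π√(a_t³/μ) = 9.0967×10^7 s.
The target's mean motion on its circular orbit is ω₂ = √(μ/r₂³) = 1.6597×10^-8 rad/s.
Angle swept by the target during transfer: ω₂·t = 1.5098 rad = 86.51°.
The sample-return craft traverses 180° on the transfer ellipse, so the target must lead by 180° − 86.51° = 93.5°.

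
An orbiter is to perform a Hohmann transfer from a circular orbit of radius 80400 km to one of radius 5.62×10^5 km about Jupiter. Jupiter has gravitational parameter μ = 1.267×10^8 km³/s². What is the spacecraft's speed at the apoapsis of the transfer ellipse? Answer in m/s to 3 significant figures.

The Hohmann ellipse has a_t = (r₁ + r₂)/2 = 3.212×10^5 km.
At apoapsis, r = 5.620×10^5 km.
Vis-viva: v = √[μ(2/r − 1/a_t)] = √[1.267×10^8 × (2/5.620×10^5 − 1/3.212×10^5)] = 7.512 km/s.

v = 7510 m/s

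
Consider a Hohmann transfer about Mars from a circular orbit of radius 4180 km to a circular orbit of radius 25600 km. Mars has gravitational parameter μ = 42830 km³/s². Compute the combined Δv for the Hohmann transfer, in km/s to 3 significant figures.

Δv = 1.60 km/s

Transfer-ellipse semi-major axis a_t = (r₁ + r₂)/2 = (4180 + 25600)/2 = 14890 km.
At r₁ the circular-orbit speed is v₁ = √(μ/r₁) = 3.2010 km/s.
Transfer-orbit speed at r₁ (v² = μ(2/r − 1/a)): v_p = √[μ(2/r₁ − 1/a_t)] = 4.1972 km/s.
First burn Δv₁ = |v_p − v₁| = 0.9962 km/s.
Circular speed at r₂: v₂ = √(μ/r₂) = 1.29346 km/s.
Transfer-orbit speed at r₂: v_a = √[μ(2/r₂ − 1/a_t)] = 0.685322 km/s.
Second burn Δv₂ = |v₂ − v_a| = 0.6081 km/s.
Δv = Δv₁ + Δv₂ = 0.9962 + 0.6081 = 1.604 km/s.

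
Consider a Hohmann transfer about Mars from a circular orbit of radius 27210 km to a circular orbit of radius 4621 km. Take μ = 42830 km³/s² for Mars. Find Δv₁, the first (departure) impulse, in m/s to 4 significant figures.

Δv₁ = 578.6 m/s

Semi-major axis of the transfer orbit: a_t = (27210 + 4621)/2 = 15915.5 km.
Circular speed at r = 27210 km: v_c = √(μ/r) = 1.2546 km/s.
Vis-viva on the transfer ellipse at r = 27210 km gives v_t = √[μ(2/r − 1/a_t)] = 0.67603 km/s.
Δv₁ = |v_t − v_c| = |0.67603 − 1.2546| = 0.5786 km/s.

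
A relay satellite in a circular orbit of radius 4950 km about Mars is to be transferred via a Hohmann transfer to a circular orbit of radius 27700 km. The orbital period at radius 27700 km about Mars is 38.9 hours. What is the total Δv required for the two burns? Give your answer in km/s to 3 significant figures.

From Kepler's third law T² = 4π²r³/μ at r = 27700 km, T = 38.9 hours = 38.9 × 3600 s = 1.4004×10^5 s: μ = 4π²r³/T² = 42785.3 km³/s².
The Hohmann ellipse has a_t = (r₁ + r₂)/2 = 16325 km.
Circular speed at r₁: v₁ = √(μ/r₁) = √(42785.3/4950) = 2.93998 km/s.
Transfer-orbit speed at r₁ (vis-viva): v_p = √[μ(2/r₁ − 1/a_t)] = 3.82964 km/s.
First burn Δv₁ = |v_p − v₁| = 0.8897 km/s.
At r₂, v₂ = √(μ/r₂) = 1.24282 km/s.
Transfer-orbit speed at r₂: v_a = √[μ(2/r₂ − 1/a_t)] = 0.684358 km/s.
Second burn Δv₂ = |v₂ − v_a| = 0.5585 km/s.
Total Δv = Δv₁ + Δv₂ = 1.448 km/s.

Δv = 1.45 km/s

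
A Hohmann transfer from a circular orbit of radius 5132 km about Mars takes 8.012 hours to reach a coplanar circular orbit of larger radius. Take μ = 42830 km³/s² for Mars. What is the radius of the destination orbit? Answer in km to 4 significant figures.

r₂ = 25550 km

Transfer time t = 8.012 hours = 28843.2 s, and t = π√(a_t³/μ).
So a_t = (μ t²/π²)^(1/3) = (42830 × (28843.2)² / π²)^(1/3) = 15341 km.
Since a_t = (r₁ + r₂)/2, r₂ = 2a_t − r₁ = 2×15341 − 5132 = 25550 km.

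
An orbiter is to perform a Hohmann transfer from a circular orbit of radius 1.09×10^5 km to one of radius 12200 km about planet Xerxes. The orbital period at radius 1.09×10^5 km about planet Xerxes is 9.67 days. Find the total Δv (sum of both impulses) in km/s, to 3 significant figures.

Δv = 1.29 km/s

From Kepler's third law T² = 4π²r³/μ at r = 1.09×10^5 km, T = 9.67 days = 9.67 × 86400 s = 8.35488×10^5 s: μ = 4π²r³/T² = 73241.8 km³/s².
The Hohmann ellipse has a_t = (r₁ + r₂)/2 = 60600 km.
At r₁ the circular-orbit speed is v₁ = √(μ/r₁) = 0.8197 km/s.
Transfer-orbit speed at r₁ (vis-viva): v_a = √[μ(2/r₁ − 1/a_t)] = 0.3678 km/s.
First burn Δv₁ = |v_a − v₁| = 0.4519 km/s.
Circular speed at r₂: v₂ = √(μ/r₂) = 2.4502 km/s.
Transfer-orbit speed at r₂: v_p = √[μ(2/r₂ − 1/a_t)] = 3.2861 km/s.
Second burn Δv₂ = |v₂ − v_p| = 0.8359 km/s.
Δv = Δv₁ + Δv₂ = 0.4519 + 0.8359 = 1.288 km/s.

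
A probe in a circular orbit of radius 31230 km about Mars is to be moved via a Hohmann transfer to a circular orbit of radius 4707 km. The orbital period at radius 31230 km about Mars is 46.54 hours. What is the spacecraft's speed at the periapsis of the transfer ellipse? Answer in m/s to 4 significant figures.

v = 3977 m/s

From Kepler's third law T² = 4π²r³/μ at r = 31230 km, T = 46.54 hours = 46.54 × 3600 s = 1.67544×10^5 s: μ = 4π²r³/T² = 42836.9 km³/s².
Transfer-ellipse semi-major axis a_t = (r₁ + r₂)/2 = (31230 + 4707)/2 = 17968.5 km.
The periapsis of the transfer ellipse is at r = 4707 km.
From the vis-viva equation, v = √[μ(2/r − 1/a_t)] = 3.977 km/s.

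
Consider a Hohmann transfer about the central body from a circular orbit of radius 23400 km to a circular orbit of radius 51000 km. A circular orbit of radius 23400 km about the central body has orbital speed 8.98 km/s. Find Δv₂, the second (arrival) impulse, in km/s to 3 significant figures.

From the circular-orbit relation v² = μ/r at r = 23400 km: μ = v²r = (8.98)² × 23400 = 1.88699×10^6 km³/s².
The Hohmann ellipse has a_t = (r₁ + r₂)/2 = 37200 km.
Circular speed at r = 51000 km: v_c = √(μ/r) = 6.0827 km/s.
Vis-viva on the transfer ellipse at r = 51000 km gives v_t = √[μ(2/r − 1/a_t)] = 4.8243 km/s.
Δv₂ = |v_t − v_c| = |4.8243 − 6.0827| = 1.258 km/s.

Δv₂ = 1.26 km/s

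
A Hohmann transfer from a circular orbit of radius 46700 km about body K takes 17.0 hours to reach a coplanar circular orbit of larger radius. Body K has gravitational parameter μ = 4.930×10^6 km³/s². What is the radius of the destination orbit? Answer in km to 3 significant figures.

Transfer time t = 17.0 hours = 61200 s, and t = π√(a_t³/μ).
So a_t = (μ t²/π²)^(1/3) = (4.930×10^6 × (61200)² / π²)^(1/3) = 1.2322×10^5 km.
Since a_t = (r₁ + r₂)/2, r₂ = 2a_t − r₁ = 2×1.2322×10^5 − 46700 = 1.9974×10^5 km.

r₂ = 2.00×10^5 km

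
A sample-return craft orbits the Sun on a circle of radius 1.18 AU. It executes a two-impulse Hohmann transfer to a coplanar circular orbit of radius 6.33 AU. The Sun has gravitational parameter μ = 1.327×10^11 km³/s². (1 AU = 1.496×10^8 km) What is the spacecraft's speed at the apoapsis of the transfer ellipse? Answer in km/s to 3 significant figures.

In km: r₁ = 1.18 × 1.496×10^8 = 1.76528×10^8 km; r₂ = 6.33 × 1.496×10^8 = 9.46968×10^8 km.
Semi-major axis of the transfer orbit: a_t = (1.76528×10^8 + 9.46968×10^8)/2 = 5.61748×10^8 km.
At apoapsis, r = 9.46968×10^8 km.
Vis-viva: v = √[μ(2/r − 1/a_t)] = √[1.327×10^11 × (2/9.46968×10^8 − 1/5.61748×10^8)] = 6.636 km/s.

v = 6.64 km/s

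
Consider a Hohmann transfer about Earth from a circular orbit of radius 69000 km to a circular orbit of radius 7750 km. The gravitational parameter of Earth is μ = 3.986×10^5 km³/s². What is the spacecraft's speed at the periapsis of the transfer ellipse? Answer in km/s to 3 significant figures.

Semi-major axis of the transfer orbit: a_t = (69000 + 7750)/2 = 38375 km.
At periapsis, r = 7750 km.
Applying v² = μ(2/r − 1/a_t): v = 9.617 km/s.

v = 9.62 km/s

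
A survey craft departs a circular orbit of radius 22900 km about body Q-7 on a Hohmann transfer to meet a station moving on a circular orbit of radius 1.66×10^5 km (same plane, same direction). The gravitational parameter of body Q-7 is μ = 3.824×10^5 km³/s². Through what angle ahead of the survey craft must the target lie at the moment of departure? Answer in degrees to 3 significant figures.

φ = 103°

The Hohmann ellipse has a_t = (r₁ + r₂)/2 = 94450 km.
The half-period of the transfer ellipse is t = π√(a_t³/μ) = 1.4747×10^5 s.
The target's mean motion on its circular orbit is ω₂ = √(μ/r₂³) = 9.1432×10^-6 rad/s.
Angle swept by the target during transfer: ω₂·t = 1.3483 rad = 77.25°.
Arrival is 180° from departure on the ellipse, so φ = 180° − 77.25° = 103°.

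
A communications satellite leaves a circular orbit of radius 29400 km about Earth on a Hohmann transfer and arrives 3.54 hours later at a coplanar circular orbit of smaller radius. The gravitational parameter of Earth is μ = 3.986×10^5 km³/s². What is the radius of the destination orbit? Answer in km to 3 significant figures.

Transfer time t = 3.54 hours = 12744 s, and t = π√(a_t³/μ).
So a_t = (μ t²/π²)^(1/3) = (3.986×10^5 × (12744)² / π²)^(1/3) = 18719 km.
Since a_t = (r₁ + r₂)/2, r₂ = 2a_t − r₁ = 2×18719 − 29400 = 8038 km.

r₂ = 8040 km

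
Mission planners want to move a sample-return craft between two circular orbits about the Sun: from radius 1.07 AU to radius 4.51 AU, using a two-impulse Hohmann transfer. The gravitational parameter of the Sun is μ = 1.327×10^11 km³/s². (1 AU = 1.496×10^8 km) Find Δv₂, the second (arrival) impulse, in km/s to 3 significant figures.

In km: r₁ = 1.07 × 1.496×10^8 = 1.60072×10^8 km; r₂ = 4.51 × 1.496×10^8 = 6.74696×10^8 km.
The Hohmann ellipse has a_t = (r₁ + r₂)/2 = 4.17384×10^8 km.
On the circular orbit at r = 6.74696×10^8 km, v_c = √(μ/r) = 14.024 km/s.
Vis-viva on the transfer ellipse at r = 6.74696×10^8 km gives v_t = √[μ(2/r − 1/a_t)] = 8.6850 km/s.
Δv₂ = |v_t − v_c| = |8.6850 − 14.024| = 5.339 km/s.

Δv₂ = 5.34 km/s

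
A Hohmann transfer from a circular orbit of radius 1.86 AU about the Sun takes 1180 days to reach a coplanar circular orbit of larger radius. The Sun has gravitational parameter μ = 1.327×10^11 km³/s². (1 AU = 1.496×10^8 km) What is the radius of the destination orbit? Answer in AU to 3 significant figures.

In km: r₁ = 1.86 × 1.496×10^8 = 2.78256×10^8 km.
Transfer time t = 1180 days = 1.01952×10^8 s, and t = π√(a_t³/μ).
So a_t = (μ t²/π²)^(1/3) = (1.327×10^11 × (1.01952×10^8)² / π²)^(1/3) = 5.1894×10^8 km.
Since a_t = (r₁ + r₂)/2, r₂ = 2a_t − r₁ = 2×5.1894×10^8 − 2.78256×10^8 = 7.59624×10^8 km.
In AU: r₂ = 7.59624×10^8 / 1.496×10^8 = 5.08 AU.

r₂ = 5.08 AU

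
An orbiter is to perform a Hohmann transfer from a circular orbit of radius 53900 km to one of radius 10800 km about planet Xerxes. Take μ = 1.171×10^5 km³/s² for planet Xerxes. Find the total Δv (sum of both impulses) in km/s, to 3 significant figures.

Δv = 1.58 km/s

The Hohmann ellipse has a_t = (r₁ + r₂)/2 = 32350 km.
Circular speed at r₁: v₁ = √(μ/r₁) = √(1.171×10^5/53900) = 1.47395 km/s.
Transfer-orbit speed at r₁ (v² = μ(2/r − 1/a)): v_a = √[μ(2/r₁ − 1/a_t)] = 0.851645 km/s.
First burn Δv₁ = |v_a − v₁| = 0.6223 km/s.
At r₂, v₂ = √(μ/r₂) = 3.2928 km/s.
Transfer-orbit speed at r₂: v_p = √[μ(2/r₂ − 1/a_t)] = 4.2503 km/s.
Second burn Δv₂ = |v₂ − v_p| = 0.9575 km/s.
Δv = Δv₁ + Δv₂ = 0.6223 + 0.9575 = 1.580 km/s.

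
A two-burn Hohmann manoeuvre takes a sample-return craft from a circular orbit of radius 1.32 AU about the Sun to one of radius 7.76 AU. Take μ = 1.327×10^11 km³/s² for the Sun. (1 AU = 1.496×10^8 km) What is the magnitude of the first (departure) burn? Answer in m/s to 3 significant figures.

Δv₁ = 7970 m/s

In km: r₁ = 1.32 × 1.496×10^8 = 1.97472×10^8 km; r₂ = 7.76 × 1.496×10^8 = 1.160896×10^9 km.
Semi-major axis of the transfer orbit: a_t = (1.97472×10^8 + 1.160896×10^9)/2 = 6.79184×10^8 km.
Circular speed at r = 1.97472×10^8 km: v_c = √(μ/r) = 25.923 km/s.
Vis-viva on the transfer ellipse at r = 1.97472×10^8 km gives v_t = √[μ(2/r − 1/a_t)] = 33.891 km/s.
Δv₁ = |v_t − v_c| = |33.891 − 25.923| = 7.968 km/s.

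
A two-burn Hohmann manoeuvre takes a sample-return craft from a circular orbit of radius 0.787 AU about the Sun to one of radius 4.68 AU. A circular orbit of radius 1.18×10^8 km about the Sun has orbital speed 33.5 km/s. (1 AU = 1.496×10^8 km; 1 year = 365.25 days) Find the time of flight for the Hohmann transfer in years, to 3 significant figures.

From the circular-orbit relation v² = μ/r at r = 1.18×10^8 km: μ = v²r = (33.5)² × 1.18×10^8 = 1.32426×10^11 km³/s².
In km: r₁ = 0.787 × 1.496×10^8 = 1.177352×10^8 km; r₂ = 4.68 × 1.496×10^8 = 7.00128×10^8 km.
Transfer-ellipse semi-major axis a_t = (r₁ + r₂)/2 = (1.177352×10^8 + 7.00128×10^8)/2 = 4.089316×10^8 km.
Transfer time t = π√(a_t³/μ) = π√((4.089316×10^8)³ / 1.32426×10^11) = 7.139×10^7 s.
Converting: 7.139×10^7 s ÷ 3.15576×10^7 s/year (365.25 × 86400) = 2.26 years.

t = 2.26 years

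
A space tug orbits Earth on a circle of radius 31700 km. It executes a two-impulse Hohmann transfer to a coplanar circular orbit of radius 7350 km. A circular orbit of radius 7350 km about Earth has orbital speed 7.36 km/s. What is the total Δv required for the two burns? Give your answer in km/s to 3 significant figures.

Δv = 3.39 km/s

From the circular-orbit relation v² = μ/r at r = 7350 km: μ = v²r = (7.36)² × 7350 = 3.98147×10^5 km³/s².
Transfer-ellipse semi-major axis a_t = (r₁ + r₂)/2 = (31700 + 7350)/2 = 19525 km.
Circular speed at r₁: v₁ = √(μ/r₁) = √(3.98147×10^5/31700) = 3.544 km/s.
On the transfer ellipse at r₁, vis-viva gives v_a = √[μ(2/r₁ − 1/a_t)] = 2.174 km/s.
First burn Δv₁ = |v_a − v₁| = 1.370 km/s.
At r₂, v₂ = √(μ/r₂) = 7.360 km/s.
Transfer-orbit speed at r₂: v_p = √[μ(2/r₂ − 1/a_t)] = 9.378 km/s.
Second burn Δv₂ = |v₂ − v_p| = 2.018 km/s.
Δv = Δv₁ + Δv₂ = 1.370 + 2.018 = 3.388 km/s.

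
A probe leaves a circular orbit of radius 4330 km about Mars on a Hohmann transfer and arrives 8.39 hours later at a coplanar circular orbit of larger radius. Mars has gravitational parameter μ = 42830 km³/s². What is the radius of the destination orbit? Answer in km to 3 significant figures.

Transfer time t = 8.39 hours = 30204 s, and t = π√(a_t³/μ).
So a_t = (μ t²/π²)^(1/3) = (42830 × (30204)² / π²)^(1/3) = 15819 km.
Since a_t = (r₁ + r₂)/2, r₂ = 2a_t − r₁ = 2×15819 − 4330 = 27308 km.

r₂ = 27300 km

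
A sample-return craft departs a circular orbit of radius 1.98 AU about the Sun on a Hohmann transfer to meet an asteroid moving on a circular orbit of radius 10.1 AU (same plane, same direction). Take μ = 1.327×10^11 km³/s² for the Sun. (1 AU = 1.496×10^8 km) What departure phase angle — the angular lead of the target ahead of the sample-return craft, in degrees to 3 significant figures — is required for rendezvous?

In km: r₁ = 1.98 × 1.496×10^8 = 2.96208×10^8 km; r₂ = 10.1 × 1.496×10^8 = 1.51096×10^9 km.
Transfer-ellipse semi-major axis a_t = (r₁ + r₂)/2 = (2.96208×10^8 + 1.51096×10^9)/2 = 9.03584×10^8 km.
Transfer time t = π√(a_t³/μ) = 2.34243×10^8 s.
The target's mean motion on its circular orbit is ω₂ = √(μ/r₂³) = 6.20235×10^-9 rad/s.
Angle swept by the target during transfer: ω₂·t = 1.45286 rad = 83.24°.
The sample-return craft traverses 180° on the transfer ellipse, so the target must lead by 180° − 83.24° = 96.8°.

φ = 96.8°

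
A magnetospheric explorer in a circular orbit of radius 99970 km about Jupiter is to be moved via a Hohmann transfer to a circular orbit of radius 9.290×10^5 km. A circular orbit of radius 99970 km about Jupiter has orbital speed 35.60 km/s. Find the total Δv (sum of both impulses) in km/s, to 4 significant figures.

Δv = 18.77 km/s

From the circular-orbit relation v² = μ/r at r = 99970 km: μ = v²r = (35.60)² × 99970 = 1.26698×10^8 km³/s².
The Hohmann ellipse has a_t = (r₁ + r₂)/2 = 5.14485×10^5 km.
At r₁ the circular-orbit speed is v₁ = √(μ/r₁) = 35.60 km/s.
Transfer-orbit speed at r₁ (v² = μ(2/r − 1/a)): v_p = √[μ(2/r₁ − 1/a_t)] = 47.84 km/s.
First burn Δv₁ = |v_p − v₁| = 12.24 km/s.
At r₂, v₂ = √(μ/r₂) = 11.678 km/s.
Transfer-orbit speed at r₂: v_a = √[μ(2/r₂ − 1/a_t)] = 5.1478 km/s.
Second burn Δv₂ = |v₂ − v_a| = 6.530 km/s.
Δv = Δv₁ + Δv₂ = 12.24 + 6.530 = 18.77 km/s.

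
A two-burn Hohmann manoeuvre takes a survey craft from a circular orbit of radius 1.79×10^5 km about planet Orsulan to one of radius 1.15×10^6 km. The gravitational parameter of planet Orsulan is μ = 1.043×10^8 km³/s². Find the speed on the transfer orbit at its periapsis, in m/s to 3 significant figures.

v = 31800 m/s

The Hohmann ellipse has a_t = (r₁ + r₂)/2 = 6.645×10^5 km.
The periapsis of the transfer ellipse is at r = 1.790×10^5 km.
Applying v² = μ(2/r − 1/a_t): v = 31.76 km/s.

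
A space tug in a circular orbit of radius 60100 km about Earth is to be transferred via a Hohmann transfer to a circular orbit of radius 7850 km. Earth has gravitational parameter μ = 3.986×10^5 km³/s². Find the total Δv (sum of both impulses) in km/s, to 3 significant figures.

The Hohmann ellipse has a_t = (r₁ + r₂)/2 = 33975 km.
Circular speed at r₁: v₁ = √(μ/r₁) = √(3.986×10^5/60100) = 2.575 km/s.
On the transfer ellipse at r₁, vis-viva gives v_a = √[μ(2/r₁ − 1/a_t)] = 1.238 km/s.
First burn Δv₁ = |v_a − v₁| = 1.337 km/s.
At r₂, v₂ = √(μ/r₂) = 7.1258 km/s.
Transfer-orbit speed at r₂: v_p = √[μ(2/r₂ − 1/a_t)] = 9.4774 km/s.
Second burn Δv₂ = |v₂ − v_p| = 2.352 km/s.
Δv = Δv₁ + Δv₂ = 1.337 + 2.352 = 3.689 km/s.

Δv = 3.69 km/s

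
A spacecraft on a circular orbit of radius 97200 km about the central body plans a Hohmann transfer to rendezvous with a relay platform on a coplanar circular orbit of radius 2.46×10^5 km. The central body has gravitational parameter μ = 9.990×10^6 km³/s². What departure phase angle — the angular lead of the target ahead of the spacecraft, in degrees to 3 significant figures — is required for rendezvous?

φ = 75.1°

The Hohmann ellipse has a_t = (r₁ + r₂)/2 = 1.716×10^5 km.
Transfer time t = π√(a_t³/μ) = 70660 s.
Target angular speed ω₂ = √(μ/r₂³) = 2.590×10^-5 rad/s.
Angle swept by the target during transfer: ω₂·t = 1.830 rad = 104.9°.
Arrival is 180° from departure on the ellipse, so φ = 180° − 104.9° = 75.1°.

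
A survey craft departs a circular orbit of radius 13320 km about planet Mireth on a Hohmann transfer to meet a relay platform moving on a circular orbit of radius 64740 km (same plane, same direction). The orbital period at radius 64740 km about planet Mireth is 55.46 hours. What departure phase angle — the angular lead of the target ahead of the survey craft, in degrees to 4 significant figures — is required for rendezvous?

From Kepler's third law T² = 4π²r³/μ at r = 64740 km, T = 55.46 hours = 55.46 × 3600 s = 1.99656×10^5 s: μ = 4π²r³/T² = 2.68728×10^5 km³/s².
Transfer-ellipse semi-major axis a_t = (r₁ + r₂)/2 = (13320 + 64740)/2 = 39030 km.
Transfer time t = π√(a_t³/μ) = 46730 s.
The target's mean motion on its circular orbit is ω₂ = √(μ/r₂³) = 3.147×10^-5 rad/s.
Angle swept by the target during transfer: ω₂·t = 1.4706 rad = 84.26°.
The survey craft traverses 180° on the transfer ellipse, so the target must lead by 180° − 84.26° = 95.74°.

φ = 95.74°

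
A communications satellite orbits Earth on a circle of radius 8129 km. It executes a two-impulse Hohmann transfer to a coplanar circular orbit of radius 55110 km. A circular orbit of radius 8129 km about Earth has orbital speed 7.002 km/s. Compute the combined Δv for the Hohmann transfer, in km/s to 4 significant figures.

From the circular-orbit relation v² = μ/r at r = 8129 km: μ = v²r = (7.002)² × 8129 = 3.98549×10^5 km³/s².
Semi-major axis of the transfer orbit: a_t = (8129 + 55110)/2 = 31619.5 km.
At r₁ the circular-orbit speed is v₁ = √(μ/r₁) = 7.002 km/s.
On the transfer ellipse at r₁, v² = μ(2/r − 1/a) gives v_p = √[μ(2/r₁ − 1/a_t)] = 9.244 km/s.
First burn Δv₁ = |v_p − v₁| = 2.242 km/s.
At r₂, v₂ = √(μ/r₂) = 2.6892 km/s.
Transfer-orbit speed at r₂: v_a = √[μ(2/r₂ − 1/a_t)] = 1.3635 km/s.
Second burn Δv₂ = |v₂ − v_a| = 1.326 km/s.
Δv = Δv₁ + Δv₂ = 2.242 + 1.326 = 3.568 km/s.

Δv = 3.568 km/s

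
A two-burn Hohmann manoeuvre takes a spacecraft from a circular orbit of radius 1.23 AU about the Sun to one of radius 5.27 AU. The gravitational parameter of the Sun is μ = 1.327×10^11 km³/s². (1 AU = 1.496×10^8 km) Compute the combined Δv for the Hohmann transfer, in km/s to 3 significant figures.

In km: r₁ = 1.23 × 1.496×10^8 = 1.84008×10^8 km; r₂ = 5.27 × 1.496×10^8 = 7.88392×10^8 km.
Transfer-ellipse semi-major axis a_t = (r₁ + r₂)/2 = (1.84008×10^8 + 7.88392×10^8)/2 = 4.862×10^8 km.
Circular speed at r₁: v₁ = √(μ/r₁) = √(1.327×10^11/1.84008×10^8) = 26.8545 km/s.
Transfer-orbit speed at r₁ (vis-viva equation): v_p = √[μ(2/r₁ − 1/a_t)] = 34.1964 km/s.
First burn Δv₁ = |v_p − v₁| = 7.342 km/s.
At r₂, v₂ = √(μ/r₂) = 12.9737 km/s.
Transfer-orbit speed at r₂: v_a = √[μ(2/r₂ − 1/a_t)] = 7.98133 km/s.
Second burn Δv₂ = |v₂ − v_a| = 4.992 km/s.
Total Δv = Δv₁ + Δv₂ = 12.33 km/s.

Δv = 12.3 km/s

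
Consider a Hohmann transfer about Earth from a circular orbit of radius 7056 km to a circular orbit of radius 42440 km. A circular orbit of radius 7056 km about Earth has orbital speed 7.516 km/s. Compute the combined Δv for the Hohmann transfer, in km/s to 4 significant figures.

Δv = 3.755 km/s

From the circular-orbit relation v² = μ/r at r = 7056 km: μ = v²r = (7.516)² × 7056 = 3.98595×10^5 km³/s².
Transfer-ellipse semi-major axis a_t = (r₁ + r₂)/2 = (7056 + 42440)/2 = 24748 km.
At r₁ the circular-orbit speed is v₁ = √(μ/r₁) = 7.5160 km/s.
On the transfer ellipse at r₁, vis-viva gives v_p = √[μ(2/r₁ − 1/a_t)] = 9.8425 km/s.
First burn Δv₁ = |v_p − v₁| = 2.3265 km/s.
Circular speed at r₂: v₂ = √(μ/r₂) = 3.0646 km/s.
Transfer-orbit speed at r₂: v_a = √[μ(2/r₂ − 1/a_t)] = 1.6364 km/s.
Second burn Δv₂ = |v₂ − v_a| = 1.4282 km/s.
Total Δv = Δv₁ + Δv₂ = 3.755 km/s.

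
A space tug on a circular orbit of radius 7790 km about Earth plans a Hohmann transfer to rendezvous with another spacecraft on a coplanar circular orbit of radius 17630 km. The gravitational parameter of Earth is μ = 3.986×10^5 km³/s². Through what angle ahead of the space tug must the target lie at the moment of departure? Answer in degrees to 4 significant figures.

φ = 69.82°

Semi-major axis of the transfer orbit: a_t = (7790 + 17630)/2 = 12710 km.
Transfer time t = π√(a_t³/μ) = 7130 s.
The target's mean motion on its circular orbit is ω₂ = √(μ/r₂³) = 2.697×10^-4 rad/s.
Angle swept by the target during transfer: ω₂·t = 1.923 rad = 110.18°.
Arrival is 180° from departure on the ellipse, so φ = 180° − 110.18° = 69.82°.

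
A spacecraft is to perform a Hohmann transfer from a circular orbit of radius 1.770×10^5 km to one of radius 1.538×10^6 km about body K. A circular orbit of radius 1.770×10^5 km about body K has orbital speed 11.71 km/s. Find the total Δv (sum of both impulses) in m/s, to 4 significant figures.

From the circular-orbit relation v² = μ/r at r = 1.770×10^5 km: μ = v²r = (11.71)² × 1.770×10^5 = 2.42710×10^7 km³/s².
Transfer-ellipse semi-major axis a_t = (r₁ + r₂)/2 = (1.770×10^5 + 1.538×10^6)/2 = 8.575×10^5 km.
At r₁ the circular-orbit speed is v₁ = √(μ/r₁) = 11.7100 km/s.
Transfer-orbit speed at r₁ (vis-viva): v_p = √[μ(2/r₁ − 1/a_t)] = 15.6826 km/s.
First burn Δv₁ = |v_p − v₁| = 3.9726 km/s.
Circular speed at r₂: v₂ = √(μ/r₂) = 3.9725 km/s.
Transfer-orbit speed at r₂: v_a = √[μ(2/r₂ − 1/a_t)] = 1.8048 km/s.
Second burn Δv₂ = |v₂ − v_a| = 2.1677 km/s.
Total Δv = Δv₁ + Δv₂ = 6.140 km/s.

Δv = 6140 m/s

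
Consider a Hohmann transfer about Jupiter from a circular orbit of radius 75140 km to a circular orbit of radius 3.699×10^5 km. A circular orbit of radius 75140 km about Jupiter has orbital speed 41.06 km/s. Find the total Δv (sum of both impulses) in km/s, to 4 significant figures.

Δv = 19.63 km/s

From the circular-orbit relation v² = μ/r at r = 75140 km: μ = v²r = (41.06)² × 75140 = 1.26680×10^8 km³/s².
The Hohmann ellipse has a_t = (r₁ + r₂)/2 = 2.2252×10^5 km.
At r₁ the circular-orbit speed is v₁ = √(μ/r₁) = 41.06 km/s.
Transfer-orbit speed at r₁ (vis-viva): v_p = √[μ(2/r₁ − 1/a_t)] = 52.94 km/s.
First burn Δv₁ = |v_p − v₁| = 11.88 km/s.
At r₂, v₂ = √(μ/r₂) = 18.506 km/s.
Transfer-orbit speed at r₂: v_a = √[μ(2/r₂ − 1/a_t)] = 10.754 km/s.
Second burn Δv₂ = |v₂ − v_a| = 7.752 km/s.
Total Δv = Δv₁ + Δv₂ = 19.63 km/s.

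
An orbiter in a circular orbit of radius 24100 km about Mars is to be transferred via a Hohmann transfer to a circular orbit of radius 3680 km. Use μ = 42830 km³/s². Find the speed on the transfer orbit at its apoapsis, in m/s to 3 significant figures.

The Hohmann ellipse has a_t = (r₁ + r₂)/2 = 13890 km.
At apoapsis, r = 24100 km.
Vis-viva: v = √[μ(2/r − 1/a_t)] = √[42830 × (2/24100 − 1/13890)] = 0.6862 km/s.

v = 686 m/s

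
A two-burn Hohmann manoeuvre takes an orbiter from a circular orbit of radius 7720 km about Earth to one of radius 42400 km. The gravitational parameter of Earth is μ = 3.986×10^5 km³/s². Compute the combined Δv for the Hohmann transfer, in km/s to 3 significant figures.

The Hohmann ellipse has a_t = (r₁ + r₂)/2 = 25060 km.
At r₁ the circular-orbit speed is v₁ = √(μ/r₁) = 7.186 km/s.
Transfer-orbit speed at r₁ (v² = μ(2/r − 1/a)): v_p = √[μ(2/r₁ − 1/a_t)] = 9.347 km/s.
First burn Δv₁ = |v_p − v₁| = 2.161 km/s.
At r₂, v₂ = √(μ/r₂) = 3.066 km/s.
Transfer-orbit speed at r₂: v_a = √[μ(2/r₂ − 1/a_t)] = 1.702 km/s.
Second burn Δv₂ = |v₂ − v_a| = 1.364 km/s.
Total Δv = Δv₁ + Δv₂ = 3.525 km/s.

Δv = 3.53 km/s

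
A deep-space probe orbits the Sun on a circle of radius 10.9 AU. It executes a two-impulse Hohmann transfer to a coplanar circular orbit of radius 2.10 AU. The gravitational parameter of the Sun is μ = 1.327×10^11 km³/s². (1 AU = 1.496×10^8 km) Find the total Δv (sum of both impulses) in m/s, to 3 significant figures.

Δv = 9960 m/s

In km: r₁ = 10.9 × 1.496×10^8 = 1.63064×10^9 km; r₂ = 2.10 × 1.496×10^8 = 3.1416×10^8 km.
Transfer-ellipse semi-major axis a_t = (r₁ + r₂)/2 = (1.63064×10^9 + 3.1416×10^8)/2 = 9.724×10^8 km.
Circular speed at r₁: v₁ = √(μ/r₁) = √(1.327×10^11/1.63064×10^9) = 9.0210 km/s.
Transfer-orbit speed at r₁ (vis-viva): v_a = √[μ(2/r₁ − 1/a_t)] = 5.1275 km/s.
First burn Δv₁ = |v_a − v₁| = 3.8935 km/s.
At r₂, v₂ = √(μ/r₂) = 20.5523 km/s.
Transfer-orbit speed at r₂: v_p = √[μ(2/r₂ − 1/a_t)] = 26.6144 km/s.
Second burn Δv₂ = |v₂ − v_p| = 6.0621 km/s.
Total Δv = Δv₁ + Δv₂ = 9.956 km/s.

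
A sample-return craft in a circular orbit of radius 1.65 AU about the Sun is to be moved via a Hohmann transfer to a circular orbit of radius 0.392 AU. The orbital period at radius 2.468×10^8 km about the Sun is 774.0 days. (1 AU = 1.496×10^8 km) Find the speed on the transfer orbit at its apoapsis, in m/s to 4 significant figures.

v = 14370 m/s

From Kepler's third law T² = 4π²r³/μ at r = 2.468×10^8 km, T = 774.0 days = 774.0 × 86400 s = 6.68736×10^7 s: μ = 4π²r³/T² = 1.32705×10^11 km³/s².
In km: r₁ = 1.65 × 1.496×10^8 = 2.4684×10^8 km; r₂ = 0.392 × 1.496×10^8 = 5.86432×10^7 km.
Semi-major axis of the transfer orbit: a_t = (2.4684×10^8 + 5.86432×10^7)/2 = 1.527416×10^8 km.
At apoapsis, r = 2.4684×10^8 km.
From the vis-viva equation, v = √[μ(2/r − 1/a_t)] = 14.37 km/s.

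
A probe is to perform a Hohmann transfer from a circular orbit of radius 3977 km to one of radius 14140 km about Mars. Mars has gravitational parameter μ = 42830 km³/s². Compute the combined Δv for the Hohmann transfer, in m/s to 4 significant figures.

Δv = 1406 m/s

The Hohmann ellipse has a_t = (r₁ + r₂)/2 = 9058.5 km.
Circular speed at r₁: v₁ = √(μ/r₁) = √(42830/3977) = 3.2817 km/s.
Transfer-orbit speed at r₁ (vis-viva equation): v_p = √[μ(2/r₁ − 1/a_t)] = 4.1001 km/s.
First burn Δv₁ = |v_p − v₁| = 0.8184 km/s.
At r₂, v₂ = √(μ/r₂) = 1.7404 km/s.
Transfer-orbit speed at r₂: v_a = √[μ(2/r₂ − 1/a_t)] = 1.1532 km/s.
Second burn Δv₂ = |v₂ − v_a| = 0.5872 km/s.
Total Δv = Δv₁ + Δv₂ = 1.406 km/s.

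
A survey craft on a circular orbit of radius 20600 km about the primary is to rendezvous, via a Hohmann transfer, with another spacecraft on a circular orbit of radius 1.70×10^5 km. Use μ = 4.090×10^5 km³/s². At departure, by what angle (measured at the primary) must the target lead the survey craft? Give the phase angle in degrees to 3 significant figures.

Semi-major axis of the transfer orbit: a_t = (20600 + 1.700×10^5)/2 = 95300 km.
The half-period of the transfer ellipse is t = π√(a_t³/μ) = 1.4452×10^5 s.
Target angular speed ω₂ = √(μ/r₂³) = 9.1241×10^-6 rad/s.
Angle swept by the target during transfer: ω₂·t = 1.3186 rad = 75.55°.
Arrival is 180° from departure on the ellipse, so φ = 180° − 75.55° = 104°.

φ = 104°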